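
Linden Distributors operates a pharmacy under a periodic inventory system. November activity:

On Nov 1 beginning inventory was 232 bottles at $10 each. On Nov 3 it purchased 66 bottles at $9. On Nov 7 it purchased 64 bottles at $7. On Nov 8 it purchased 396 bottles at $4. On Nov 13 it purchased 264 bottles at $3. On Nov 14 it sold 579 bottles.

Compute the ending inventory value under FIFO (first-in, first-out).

Nov 14, 579 sold [FIFO — oldest first]: 232 @ $10 + 66 @ $9 + 64 @ $7 + 217 @ $4 = $4,230
Ending inventory: 179 @ $4 + 264 @ $3 = $1,508

Ending inventory = $1,508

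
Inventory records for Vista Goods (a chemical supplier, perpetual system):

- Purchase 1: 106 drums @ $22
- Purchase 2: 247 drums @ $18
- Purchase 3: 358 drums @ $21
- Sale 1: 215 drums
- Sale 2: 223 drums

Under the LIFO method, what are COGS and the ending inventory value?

COGS = $8,958; ending inventory = $5,338

Sale 1 (215) [LIFO — newest first]: 215 @ $21 = $4,515
Sale 2 (223) [LIFO — newest first]: 143 @ $21 + 80 @ $18 = $4,443
Total COGS = $4,515 + $4,443 = $8,958
Ending inventory: 106 @ $22 + 167 @ $18 = $5,338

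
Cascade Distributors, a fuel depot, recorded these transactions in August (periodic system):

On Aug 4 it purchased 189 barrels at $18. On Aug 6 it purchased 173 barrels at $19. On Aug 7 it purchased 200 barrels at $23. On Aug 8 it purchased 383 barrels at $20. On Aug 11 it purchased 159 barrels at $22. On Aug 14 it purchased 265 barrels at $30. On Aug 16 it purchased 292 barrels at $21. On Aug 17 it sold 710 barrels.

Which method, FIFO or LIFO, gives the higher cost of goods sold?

FIFO COGS: 189 @ $18 + 173 @ $19 + 200 @ $23 + 148 @ $20 = $14,249
LIFO COGS: 292 @ $21 + 265 @ $30 + 153 @ $22 = $17,448

LIFO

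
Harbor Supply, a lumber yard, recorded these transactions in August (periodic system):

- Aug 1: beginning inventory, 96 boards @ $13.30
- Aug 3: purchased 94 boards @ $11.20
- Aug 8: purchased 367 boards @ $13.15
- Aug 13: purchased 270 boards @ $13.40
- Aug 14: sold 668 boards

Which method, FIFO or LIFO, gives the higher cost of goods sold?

FIFO COGS: 96 @ $13.30 + 94 @ $11.20 + 367 @ $13.15 + 111 @ $13.40 = $8,643.05
LIFO COGS: 270 @ $13.40 + 367 @ $13.15 + 31 @ $11.20 = $8,791.25

LIFO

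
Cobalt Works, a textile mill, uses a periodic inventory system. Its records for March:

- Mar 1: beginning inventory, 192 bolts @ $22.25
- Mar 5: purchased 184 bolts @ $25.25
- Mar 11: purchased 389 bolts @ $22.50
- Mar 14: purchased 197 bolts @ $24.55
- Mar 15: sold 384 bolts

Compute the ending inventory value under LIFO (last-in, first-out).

Mar 15, 384 sold [LIFO — newest first]: 197 @ $24.55 + 187 @ $22.50 = $9,043.85
Ending inventory: 192 @ $22.25 + 184 @ $25.25 + 202 @ $22.50 = $13,463.00
Check: goods available $22,506.85 = COGS $9,043.85 + ending $13,463.00

Ending inventory = $13,463.00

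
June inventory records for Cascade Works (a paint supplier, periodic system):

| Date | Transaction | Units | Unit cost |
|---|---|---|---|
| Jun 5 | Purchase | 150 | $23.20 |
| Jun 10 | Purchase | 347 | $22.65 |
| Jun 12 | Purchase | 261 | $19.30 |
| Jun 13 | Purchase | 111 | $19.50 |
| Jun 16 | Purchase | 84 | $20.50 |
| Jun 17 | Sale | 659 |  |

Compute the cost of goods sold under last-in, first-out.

Jun 17, 659 sold [LIFO — newest first]: 84 @ $20.50 + 111 @ $19.50 + 261 @ $19.30 + 203 @ $22.65 = $13,521.75
Ending inventory: 150 @ $23.20 + 144 @ $22.65 = $6,741.60

COGS = $13,521.75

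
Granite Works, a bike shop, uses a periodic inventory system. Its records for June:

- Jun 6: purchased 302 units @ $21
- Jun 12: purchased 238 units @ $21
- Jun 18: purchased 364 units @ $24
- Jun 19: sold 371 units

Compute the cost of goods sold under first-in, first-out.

Jun 19, 371 sold [FIFO — oldest first]: 302 @ $21 + 69 @ $21 = $7,791
Ending inventory: 169 @ $21 + 364 @ $24 = $12,285
Check: goods available $20,076 = COGS $7,791 + ending $12,285

COGS = $7,791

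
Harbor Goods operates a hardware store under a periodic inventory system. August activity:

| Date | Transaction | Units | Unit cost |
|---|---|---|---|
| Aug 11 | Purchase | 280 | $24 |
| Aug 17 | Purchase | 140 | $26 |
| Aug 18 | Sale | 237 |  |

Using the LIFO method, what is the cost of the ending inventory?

Aug 18, 237 sold [LIFO — newest first]: 140 @ $26 + 97 @ $24 = $5,968
Ending inventory: 183 @ $24 = $4,392

Ending inventory = $4,392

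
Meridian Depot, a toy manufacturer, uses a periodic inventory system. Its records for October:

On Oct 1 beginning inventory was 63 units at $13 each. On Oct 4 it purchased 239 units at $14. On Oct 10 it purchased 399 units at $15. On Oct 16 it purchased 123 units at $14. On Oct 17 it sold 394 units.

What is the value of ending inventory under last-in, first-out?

Oct 17, 394 sold [LIFO — newest first]: 123 @ $14 + 271 @ $15 = $5,787
Ending inventory: 63 @ $13 + 239 @ $14 + 128 @ $15 = $6,085

Ending inventory = $6,085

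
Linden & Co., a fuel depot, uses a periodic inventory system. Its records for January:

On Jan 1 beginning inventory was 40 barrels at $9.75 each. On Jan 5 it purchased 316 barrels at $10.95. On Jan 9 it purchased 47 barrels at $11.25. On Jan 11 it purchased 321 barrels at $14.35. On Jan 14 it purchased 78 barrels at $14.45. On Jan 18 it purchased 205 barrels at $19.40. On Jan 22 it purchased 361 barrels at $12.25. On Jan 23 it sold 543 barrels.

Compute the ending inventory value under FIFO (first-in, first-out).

Ending inventory = $12,123.70

Jan 23, 543 sold [FIFO — oldest first]: 40 @ $9.75 + 316 @ $10.95 + 47 @ $11.25 + 140 @ $14.35 = $6,387.95
Ending inventory: 181 @ $14.35 + 78 @ $14.45 + 205 @ $19.40 + 361 @ $12.25 = $12,123.70
Check: goods available $18,511.65 = COGS $6,387.95 + ending $12,123.70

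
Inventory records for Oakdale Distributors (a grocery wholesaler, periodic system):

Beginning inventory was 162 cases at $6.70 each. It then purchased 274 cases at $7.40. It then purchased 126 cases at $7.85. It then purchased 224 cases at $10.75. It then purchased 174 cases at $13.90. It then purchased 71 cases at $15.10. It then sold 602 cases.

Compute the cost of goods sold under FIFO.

Sale 1 (602) [FIFO — oldest first]: 162 @ $6.70 + 274 @ $7.40 + 126 @ $7.85 + 40 @ $10.75 = $4,532.10
Ending inventory: 184 @ $10.75 + 174 @ $13.90 + 71 @ $15.10 = $5,468.70

COGS = $4,532.10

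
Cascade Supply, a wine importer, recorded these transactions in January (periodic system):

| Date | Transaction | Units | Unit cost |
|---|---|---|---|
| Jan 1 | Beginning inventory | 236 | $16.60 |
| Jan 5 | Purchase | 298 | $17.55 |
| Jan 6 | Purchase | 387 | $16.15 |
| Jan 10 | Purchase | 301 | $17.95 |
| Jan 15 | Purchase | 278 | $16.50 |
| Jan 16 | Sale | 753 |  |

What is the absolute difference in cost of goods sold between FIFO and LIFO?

FIFO COGS: 236 @ $16.60 + 298 @ $17.55 + 219 @ $16.15 = $12,684.35
LIFO COGS: 278 @ $16.50 + 301 @ $17.95 + 174 @ $16.15 = $12,800.05
Difference = |$12,684.35 − $12,800.05| = $115.70

$115.70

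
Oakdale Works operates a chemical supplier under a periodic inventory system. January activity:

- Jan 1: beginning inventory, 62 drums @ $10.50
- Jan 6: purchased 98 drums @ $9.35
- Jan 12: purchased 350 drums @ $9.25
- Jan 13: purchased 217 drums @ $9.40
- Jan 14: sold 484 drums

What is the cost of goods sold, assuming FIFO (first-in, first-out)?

COGS = $4,564.30

Jan 14, 484 sold [FIFO — oldest first]: 62 @ $10.50 + 98 @ $9.35 + 324 @ $9.25 = $4,564.30
Ending inventory: 26 @ $9.25 + 217 @ $9.40 = $2,280.30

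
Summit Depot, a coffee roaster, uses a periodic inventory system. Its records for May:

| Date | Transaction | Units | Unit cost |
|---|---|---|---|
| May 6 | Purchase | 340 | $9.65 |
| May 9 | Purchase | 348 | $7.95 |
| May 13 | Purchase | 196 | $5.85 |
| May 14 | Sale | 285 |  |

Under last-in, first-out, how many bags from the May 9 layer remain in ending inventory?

May 14, 285 sold [LIFO — newest first]: 196 @ $5.85 + 89 @ $7.95 = $1,854.15
Ending inventory: 340 @ $9.65 + 259 @ $7.95 = $5,340.05
Check: goods available $7,194.20 = COGS $1,854.15 + ending $5,340.05

259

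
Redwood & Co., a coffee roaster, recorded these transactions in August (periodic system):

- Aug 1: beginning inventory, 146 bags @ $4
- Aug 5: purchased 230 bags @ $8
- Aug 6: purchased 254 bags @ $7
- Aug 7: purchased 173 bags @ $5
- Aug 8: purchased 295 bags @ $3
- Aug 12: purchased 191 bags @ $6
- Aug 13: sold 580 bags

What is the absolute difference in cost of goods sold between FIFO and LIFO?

FIFO COGS: 146 @ $4 + 230 @ $8 + 204 @ $7 = $3,852
LIFO COGS: 191 @ $6 + 295 @ $3 + 94 @ $5 = $2,501
Difference = |$3,852 − $2,501| = $1,351

$1,351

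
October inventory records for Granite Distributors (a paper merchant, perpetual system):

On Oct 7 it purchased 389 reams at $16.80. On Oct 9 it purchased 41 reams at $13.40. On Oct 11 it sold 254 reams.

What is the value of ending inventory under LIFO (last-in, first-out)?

Ending inventory = $2,956.80

Oct 11, 254 sold [LIFO — newest first]: 41 @ $13.40 + 213 @ $16.80 = $4,127.80
Ending inventory: 176 @ $16.80 = $2,956.80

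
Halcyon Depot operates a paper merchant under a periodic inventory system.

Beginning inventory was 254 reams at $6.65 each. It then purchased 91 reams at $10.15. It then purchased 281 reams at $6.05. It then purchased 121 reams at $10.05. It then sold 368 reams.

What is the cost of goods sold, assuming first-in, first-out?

Sale 1 (368) [FIFO — oldest first]: 254 @ $6.65 + 91 @ $10.15 + 23 @ $6.05 = $2,751.90
Ending inventory: 258 @ $6.05 + 121 @ $10.05 = $2,776.95

COGS = $2,751.90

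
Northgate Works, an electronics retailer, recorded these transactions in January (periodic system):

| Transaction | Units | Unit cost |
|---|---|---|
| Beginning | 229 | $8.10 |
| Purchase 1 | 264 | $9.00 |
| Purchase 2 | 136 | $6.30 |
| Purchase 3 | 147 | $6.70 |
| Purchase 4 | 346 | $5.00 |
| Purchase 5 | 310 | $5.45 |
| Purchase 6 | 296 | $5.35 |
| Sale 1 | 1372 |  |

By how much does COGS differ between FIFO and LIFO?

FIFO COGS: 229 @ $8.10 + 264 @ $9.00 + 136 @ $6.30 + 147 @ $6.70 + 346 @ $5.00 + 250 @ $5.45 = $9,165.10
LIFO COGS: 296 @ $5.35 + 310 @ $5.45 + 346 @ $5.00 + 147 @ $6.70 + 136 @ $6.30 + 137 @ $9.00 = $8,077.80
Difference = |$9,165.10 − $8,077.80| = $1,087.30

$1,087.30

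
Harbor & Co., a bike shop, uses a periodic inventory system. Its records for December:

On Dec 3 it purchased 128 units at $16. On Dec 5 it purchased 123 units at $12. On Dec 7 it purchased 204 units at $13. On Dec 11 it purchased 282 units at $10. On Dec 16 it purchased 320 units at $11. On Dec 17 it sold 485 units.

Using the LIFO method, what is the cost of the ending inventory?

Dec 17, 485 sold [LIFO — newest first]: 320 @ $11 + 165 @ $10 = $5,170
Ending inventory: 128 @ $16 + 123 @ $12 + 204 @ $13 + 117 @ $10 = $7,346

Ending inventory = $7,346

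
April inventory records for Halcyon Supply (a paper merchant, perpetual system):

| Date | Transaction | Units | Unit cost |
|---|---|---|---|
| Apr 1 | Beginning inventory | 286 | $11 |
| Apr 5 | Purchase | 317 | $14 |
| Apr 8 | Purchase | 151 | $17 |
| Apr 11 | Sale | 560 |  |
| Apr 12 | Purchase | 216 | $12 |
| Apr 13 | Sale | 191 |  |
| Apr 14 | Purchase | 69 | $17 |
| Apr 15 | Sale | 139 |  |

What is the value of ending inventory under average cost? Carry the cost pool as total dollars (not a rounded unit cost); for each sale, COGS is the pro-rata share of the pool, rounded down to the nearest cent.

Ending inventory = $2,044.93

After Apr 1: 286 on hand, pool $3,146.00 (≈ $11.0000 each)
After Apr 5: 603 on hand, pool $7,584.00 (≈ $12.5771 each)
After Apr 8: 754 on hand, pool $10,151.00 (≈ $13.4629 each)
Apr 11, sell 560: 560/754 × $10,151.00 → $7,539.20
After Apr 12: 410 on hand, pool $5,203.80 (≈ $12.6922 each)
Apr 13, sell 191: 191/410 × $5,203.80 → $2,424.20
After Apr 14: 288 on hand, pool $3,952.60 (≈ $13.7243 each)
Apr 15, sell 139: 139/288 × $3,952.60 → $1,907.67
Total COGS = $7,539.20 + $2,424.20 + $1,907.67 = $11,871.07
Ending inventory (cost pool remaining) = $2,044.93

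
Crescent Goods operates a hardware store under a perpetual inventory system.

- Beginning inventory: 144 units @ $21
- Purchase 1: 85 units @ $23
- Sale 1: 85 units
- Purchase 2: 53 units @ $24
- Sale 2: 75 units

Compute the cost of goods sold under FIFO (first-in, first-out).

Sale 1 (85) [FIFO — oldest first]: 85 @ $21 = $1,785
Sale 2 (75) [FIFO — oldest first]: 59 @ $21 + 16 @ $23 = $1,607
Total COGS = $1,785 + $1,607 = $3,392
Ending inventory: 69 @ $23 + 53 @ $24 = $2,859
Check: goods available $6,251 = COGS $3,392 + ending $2,859

COGS = $3,392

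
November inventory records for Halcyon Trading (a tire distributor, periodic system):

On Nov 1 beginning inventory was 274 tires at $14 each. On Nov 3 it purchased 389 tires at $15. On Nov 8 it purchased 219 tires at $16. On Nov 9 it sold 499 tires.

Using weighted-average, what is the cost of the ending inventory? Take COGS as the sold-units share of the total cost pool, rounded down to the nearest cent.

Ending inventory = $5,721.12

Nov 9, sell 499: 499/882 × $13,175.00 → $7,453.88
Ending inventory (cost pool remaining) = $5,721.12
Check: goods available $13,175.00 = COGS $7,453.88 + ending $5,721.12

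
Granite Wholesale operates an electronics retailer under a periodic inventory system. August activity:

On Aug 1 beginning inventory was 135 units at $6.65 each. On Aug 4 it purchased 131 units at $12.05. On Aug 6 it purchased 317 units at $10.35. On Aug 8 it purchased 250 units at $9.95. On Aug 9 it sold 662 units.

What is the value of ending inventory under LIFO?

Ending inventory = $1,331.55

Aug 9, 662 sold [LIFO — newest first]: 250 @ $9.95 + 317 @ $10.35 + 95 @ $12.05 = $6,913.20
Ending inventory: 135 @ $6.65 + 36 @ $12.05 = $1,331.55
Check: goods available $8,244.75 = COGS $6,913.20 + ending $1,331.55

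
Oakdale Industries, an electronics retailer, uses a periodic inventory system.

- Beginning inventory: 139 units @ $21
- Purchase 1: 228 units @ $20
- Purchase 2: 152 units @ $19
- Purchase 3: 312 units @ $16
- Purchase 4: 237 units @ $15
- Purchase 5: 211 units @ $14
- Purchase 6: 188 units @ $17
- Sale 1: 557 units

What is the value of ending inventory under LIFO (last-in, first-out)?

Ending inventory = $16,544

Sale 1 (557) [LIFO — newest first]: 188 @ $17 + 211 @ $14 + 158 @ $15 = $8,520
Ending inventory: 139 @ $21 + 228 @ $20 + 152 @ $19 + 312 @ $16 + 79 @ $15 = $16,544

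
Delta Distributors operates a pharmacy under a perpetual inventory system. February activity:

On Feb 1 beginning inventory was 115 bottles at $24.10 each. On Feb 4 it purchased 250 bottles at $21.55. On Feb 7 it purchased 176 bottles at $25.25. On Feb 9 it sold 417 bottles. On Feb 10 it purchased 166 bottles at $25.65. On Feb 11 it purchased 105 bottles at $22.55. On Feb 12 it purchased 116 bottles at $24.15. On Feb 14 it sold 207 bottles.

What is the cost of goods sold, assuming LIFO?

COGS = $14,491.00

Feb 9, 417 sold [LIFO — newest first]: 176 @ $25.25 + 241 @ $21.55 = $9,637.55
Feb 14, 207 sold [LIFO — newest first]: 116 @ $24.15 + 91 @ $22.55 = $4,853.45
Total COGS = $9,637.55 + $4,853.45 = $14,491.00
Ending inventory: 115 @ $24.10 + 9 @ $21.55 + 166 @ $25.65 + 14 @ $22.55 = $7,539.05
Check: goods available $22,030.05 = COGS $14,491.00 + ending $7,539.05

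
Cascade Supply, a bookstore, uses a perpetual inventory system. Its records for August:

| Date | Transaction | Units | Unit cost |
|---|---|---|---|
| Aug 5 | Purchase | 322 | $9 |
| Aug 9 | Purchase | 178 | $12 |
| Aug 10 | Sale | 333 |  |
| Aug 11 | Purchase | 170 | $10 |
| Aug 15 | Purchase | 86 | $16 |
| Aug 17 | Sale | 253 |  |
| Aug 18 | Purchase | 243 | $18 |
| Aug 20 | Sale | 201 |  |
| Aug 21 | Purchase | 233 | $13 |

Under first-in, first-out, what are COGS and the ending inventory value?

Aug 10, 333 sold [FIFO — oldest first]: 322 @ $9 + 11 @ $12 = $3,030
Aug 17, 253 sold [FIFO — oldest first]: 167 @ $12 + 86 @ $10 = $2,864
Aug 20, 201 sold [FIFO — oldest first]: 84 @ $10 + 86 @ $16 + 31 @ $18 = $2,774
Total COGS = $3,030 + $2,864 + $2,774 = $8,668
Ending inventory: 212 @ $18 + 233 @ $13 = $6,845
Check: goods available $15,513 = COGS $8,668 + ending $6,845

COGS = $8,668; ending inventory = $6,845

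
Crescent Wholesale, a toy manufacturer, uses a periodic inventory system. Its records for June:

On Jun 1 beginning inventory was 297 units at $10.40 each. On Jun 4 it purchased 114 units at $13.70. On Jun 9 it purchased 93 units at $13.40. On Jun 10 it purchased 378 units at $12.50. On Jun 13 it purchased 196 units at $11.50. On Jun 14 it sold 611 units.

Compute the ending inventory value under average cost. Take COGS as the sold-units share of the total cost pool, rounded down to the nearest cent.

Jun 14, sell 611: 611/1078 × $12,875.80 → $7,297.87
Ending inventory (cost pool remaining) = $5,577.93
Check: goods available $12,875.80 = COGS $7,297.87 + ending $5,577.93

Ending inventory = $5,577.93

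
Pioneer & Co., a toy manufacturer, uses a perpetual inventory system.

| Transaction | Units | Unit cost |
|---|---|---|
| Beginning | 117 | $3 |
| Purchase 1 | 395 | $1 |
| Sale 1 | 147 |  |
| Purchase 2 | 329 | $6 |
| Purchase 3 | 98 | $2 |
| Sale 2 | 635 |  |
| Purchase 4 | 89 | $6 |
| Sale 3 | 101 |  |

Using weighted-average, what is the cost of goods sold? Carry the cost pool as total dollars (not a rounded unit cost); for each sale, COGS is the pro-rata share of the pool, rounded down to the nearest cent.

After Beginning: 117 on hand, pool $351.00 (≈ $3.0000 each)
After Purchase 1: 512 on hand, pool $746.00 (≈ $1.4570 each)
Sale 1, sell 147: 147/512 × $746.00 → $214.18
After Purchase 2: 694 on hand, pool $2,505.82 (≈ $3.6107 each)
After Purchase 3: 792 on hand, pool $2,701.82 (≈ $3.4114 each)
Sale 2, sell 635: 635/792 × $2,701.82 → $2,166.23
After Purchase 4: 246 on hand, pool $1,069.59 (≈ $4.3479 each)
Sale 3, sell 101: 101/246 × $1,069.59 → $439.14
Total COGS = $214.18 + $2,166.23 + $439.14 = $2,819.55
Ending inventory (cost pool remaining) = $630.45

COGS = $2,819.55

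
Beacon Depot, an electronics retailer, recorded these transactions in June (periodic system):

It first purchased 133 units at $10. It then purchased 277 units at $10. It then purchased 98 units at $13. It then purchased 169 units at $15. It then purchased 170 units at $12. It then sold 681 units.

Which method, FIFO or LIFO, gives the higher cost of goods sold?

FIFO COGS: 133 @ $10 + 277 @ $10 + 98 @ $13 + 169 @ $15 + 4 @ $12 = $7,957
LIFO COGS: 170 @ $12 + 169 @ $15 + 98 @ $13 + 244 @ $10 = $8,289

LIFO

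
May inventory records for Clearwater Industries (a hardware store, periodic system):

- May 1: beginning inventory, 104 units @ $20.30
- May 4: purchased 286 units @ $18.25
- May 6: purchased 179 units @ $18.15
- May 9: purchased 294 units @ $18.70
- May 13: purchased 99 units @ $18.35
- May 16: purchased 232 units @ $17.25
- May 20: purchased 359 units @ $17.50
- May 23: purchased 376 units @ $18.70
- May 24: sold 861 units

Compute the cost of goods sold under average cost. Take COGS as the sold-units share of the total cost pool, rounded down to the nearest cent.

COGS = $15,715.68

May 24, sell 861: 861/1929 × $35,209.70 → $15,715.68
Ending inventory (cost pool remaining) = $19,494.02
Check: goods available $35,209.70 = COGS $15,715.68 + ending $19,494.02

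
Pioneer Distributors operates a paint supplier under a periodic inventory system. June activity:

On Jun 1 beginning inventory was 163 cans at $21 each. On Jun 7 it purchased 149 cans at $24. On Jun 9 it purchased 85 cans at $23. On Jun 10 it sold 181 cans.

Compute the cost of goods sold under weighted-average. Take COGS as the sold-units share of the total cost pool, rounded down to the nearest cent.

COGS = $4,082.30

Jun 10, sell 181: 181/397 × $8,954.00 → $4,082.30
Ending inventory (cost pool remaining) = $4,871.70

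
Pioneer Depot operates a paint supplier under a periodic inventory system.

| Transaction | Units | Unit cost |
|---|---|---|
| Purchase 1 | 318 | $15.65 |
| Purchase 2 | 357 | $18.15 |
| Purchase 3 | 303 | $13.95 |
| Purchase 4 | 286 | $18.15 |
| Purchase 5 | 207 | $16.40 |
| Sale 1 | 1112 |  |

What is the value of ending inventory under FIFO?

Ending inventory = $6,153.60

Sale 1 (1112) [FIFO — oldest first]: 318 @ $15.65 + 357 @ $18.15 + 303 @ $13.95 + 134 @ $18.15 = $18,115.20
Ending inventory: 152 @ $18.15 + 207 @ $16.40 = $6,153.60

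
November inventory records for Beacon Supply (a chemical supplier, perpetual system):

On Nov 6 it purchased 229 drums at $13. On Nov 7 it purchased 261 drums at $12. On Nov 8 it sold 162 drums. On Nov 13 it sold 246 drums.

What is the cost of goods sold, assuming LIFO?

COGS = $5,043

Nov 8, 162 sold [LIFO — newest first]: 162 @ $12 = $1,944
Nov 13, 246 sold [LIFO — newest first]: 99 @ $12 + 147 @ $13 = $3,099
Total COGS = $1,944 + $3,099 = $5,043
Ending inventory: 82 @ $13 = $1,066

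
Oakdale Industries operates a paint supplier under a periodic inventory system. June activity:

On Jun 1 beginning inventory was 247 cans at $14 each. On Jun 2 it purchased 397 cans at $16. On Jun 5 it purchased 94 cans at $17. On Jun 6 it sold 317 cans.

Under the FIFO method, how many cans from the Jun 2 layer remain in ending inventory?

327

Jun 6, 317 sold [FIFO — oldest first]: 247 @ $14 + 70 @ $16 = $4,578
Ending inventory: 327 @ $16 + 94 @ $17 = $6,830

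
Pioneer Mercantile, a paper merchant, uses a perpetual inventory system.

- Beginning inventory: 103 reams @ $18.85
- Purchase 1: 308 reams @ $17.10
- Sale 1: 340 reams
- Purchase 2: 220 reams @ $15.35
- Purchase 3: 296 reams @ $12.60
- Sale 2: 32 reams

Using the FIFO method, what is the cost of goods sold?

Sale 1 (340) [FIFO — oldest first]: 103 @ $18.85 + 237 @ $17.10 = $5,994.25
Sale 2 (32) [FIFO — oldest first]: 32 @ $17.10 = $547.20
Total COGS = $5,994.25 + $547.20 = $6,541.45
Ending inventory: 39 @ $17.10 + 220 @ $15.35 + 296 @ $12.60 = $7,773.50

COGS = $6,541.45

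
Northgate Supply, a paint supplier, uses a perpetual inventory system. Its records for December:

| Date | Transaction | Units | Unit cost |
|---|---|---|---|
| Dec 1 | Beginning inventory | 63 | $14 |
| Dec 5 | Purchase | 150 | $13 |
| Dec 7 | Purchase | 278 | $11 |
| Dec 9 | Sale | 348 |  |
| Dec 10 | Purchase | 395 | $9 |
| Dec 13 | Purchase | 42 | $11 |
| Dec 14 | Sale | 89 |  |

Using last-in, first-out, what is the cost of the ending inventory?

Dec 9, 348 sold [LIFO — newest first]: 278 @ $11 + 70 @ $13 = $3,968
Dec 14, 89 sold [LIFO — newest first]: 42 @ $11 + 47 @ $9 = $885
Total COGS = $3,968 + $885 = $4,853
Ending inventory: 63 @ $14 + 80 @ $13 + 348 @ $9 = $5,054
Check: goods available $9,907 = COGS $4,853 + ending $5,054

Ending inventory = $5,054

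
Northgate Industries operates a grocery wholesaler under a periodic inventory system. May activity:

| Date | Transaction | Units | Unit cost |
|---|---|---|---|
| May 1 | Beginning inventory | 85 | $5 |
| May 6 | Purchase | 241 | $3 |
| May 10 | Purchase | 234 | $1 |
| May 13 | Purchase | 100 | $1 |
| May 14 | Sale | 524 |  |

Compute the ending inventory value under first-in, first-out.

May 14, 524 sold [FIFO — oldest first]: 85 @ $5 + 241 @ $3 + 198 @ $1 = $1,346
Ending inventory: 36 @ $1 + 100 @ $1 = $136

Ending inventory = $136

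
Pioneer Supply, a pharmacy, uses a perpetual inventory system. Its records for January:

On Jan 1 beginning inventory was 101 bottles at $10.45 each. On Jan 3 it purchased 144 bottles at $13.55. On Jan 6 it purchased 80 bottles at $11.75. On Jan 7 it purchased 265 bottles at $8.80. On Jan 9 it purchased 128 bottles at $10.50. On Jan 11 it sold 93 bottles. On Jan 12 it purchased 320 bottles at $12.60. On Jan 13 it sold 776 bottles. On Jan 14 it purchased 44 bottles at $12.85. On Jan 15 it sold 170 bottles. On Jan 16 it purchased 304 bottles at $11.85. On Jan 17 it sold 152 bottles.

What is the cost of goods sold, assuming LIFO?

COGS = $13,571.90

Jan 11, 93 sold [LIFO — newest first]: 93 @ $10.50 = $976.50
Jan 13, 776 sold [LIFO — newest first]: 320 @ $12.60 + 35 @ $10.50 + 265 @ $8.80 + 80 @ $11.75 + 76 @ $13.55 = $8,701.30
Jan 15, 170 sold [LIFO — newest first]: 44 @ $12.85 + 68 @ $13.55 + 58 @ $10.45 = $2,092.90
Jan 17, 152 sold [LIFO — newest first]: 152 @ $11.85 = $1,801.20
Total COGS = $976.50 + $8,701.30 + $2,092.90 + $1,801.20 = $13,571.90
Ending inventory: 43 @ $10.45 + 152 @ $11.85 = $2,250.55
Check: goods available $15,822.45 = COGS $13,571.90 + ending $2,250.55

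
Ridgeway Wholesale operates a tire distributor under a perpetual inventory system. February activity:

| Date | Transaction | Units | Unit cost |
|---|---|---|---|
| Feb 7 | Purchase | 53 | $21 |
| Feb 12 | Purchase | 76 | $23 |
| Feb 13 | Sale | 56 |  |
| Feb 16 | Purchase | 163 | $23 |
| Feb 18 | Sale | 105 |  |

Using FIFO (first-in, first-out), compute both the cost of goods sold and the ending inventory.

Feb 13, 56 sold [FIFO — oldest first]: 53 @ $21 + 3 @ $23 = $1,182
Feb 18, 105 sold [FIFO — oldest first]: 73 @ $23 + 32 @ $23 = $2,415
Total COGS = $1,182 + $2,415 = $3,597
Ending inventory: 131 @ $23 = $3,013

COGS = $3,597; ending inventory = $3,013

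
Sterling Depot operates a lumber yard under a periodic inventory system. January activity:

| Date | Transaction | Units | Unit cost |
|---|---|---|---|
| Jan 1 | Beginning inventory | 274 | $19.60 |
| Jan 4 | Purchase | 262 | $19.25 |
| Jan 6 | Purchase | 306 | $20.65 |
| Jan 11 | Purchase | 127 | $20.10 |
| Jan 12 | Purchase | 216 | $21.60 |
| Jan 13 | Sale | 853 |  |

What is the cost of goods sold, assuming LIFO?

COGS = $17,464.20

Jan 13, 853 sold [LIFO — newest first]: 216 @ $21.60 + 127 @ $20.10 + 306 @ $20.65 + 204 @ $19.25 = $17,464.20
Ending inventory: 274 @ $19.60 + 58 @ $19.25 = $6,486.90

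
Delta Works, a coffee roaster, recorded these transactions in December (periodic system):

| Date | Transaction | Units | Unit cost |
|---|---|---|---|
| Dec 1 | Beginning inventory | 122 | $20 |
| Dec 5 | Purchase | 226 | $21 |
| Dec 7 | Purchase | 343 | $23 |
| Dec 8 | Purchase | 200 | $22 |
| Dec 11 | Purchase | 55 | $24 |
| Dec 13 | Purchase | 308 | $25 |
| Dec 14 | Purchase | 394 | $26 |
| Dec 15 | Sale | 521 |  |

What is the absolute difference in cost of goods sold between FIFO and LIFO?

FIFO COGS: 122 @ $20 + 226 @ $21 + 173 @ $23 = $11,165
LIFO COGS: 394 @ $26 + 127 @ $25 = $13,419
Difference = |$11,165 − $13,419| = $2,254

$2,254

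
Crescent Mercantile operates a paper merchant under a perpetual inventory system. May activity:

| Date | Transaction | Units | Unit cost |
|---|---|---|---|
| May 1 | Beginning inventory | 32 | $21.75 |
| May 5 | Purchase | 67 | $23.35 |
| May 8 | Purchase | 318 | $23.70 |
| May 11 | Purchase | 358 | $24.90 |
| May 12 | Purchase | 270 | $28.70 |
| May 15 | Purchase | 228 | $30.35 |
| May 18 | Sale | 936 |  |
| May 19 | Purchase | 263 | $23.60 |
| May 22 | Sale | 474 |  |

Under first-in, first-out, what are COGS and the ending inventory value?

May 18, 936 sold [FIFO — oldest first]: 32 @ $21.75 + 67 @ $23.35 + 318 @ $23.70 + 358 @ $24.90 + 161 @ $28.70 = $23,331.95
May 22, 474 sold [FIFO — oldest first]: 109 @ $28.70 + 228 @ $30.35 + 137 @ $23.60 = $13,281.30
Total COGS = $23,331.95 + $13,281.30 = $36,613.25
Ending inventory: 126 @ $23.60 = $2,973.60

COGS = $36,613.25; ending inventory = $2,973.60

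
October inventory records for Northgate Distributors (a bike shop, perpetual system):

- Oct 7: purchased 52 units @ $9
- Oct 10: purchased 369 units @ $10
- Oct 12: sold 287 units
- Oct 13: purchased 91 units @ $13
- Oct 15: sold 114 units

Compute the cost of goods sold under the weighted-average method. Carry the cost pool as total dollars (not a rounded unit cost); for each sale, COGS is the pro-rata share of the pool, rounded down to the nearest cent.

After Oct 7: 52 on hand, pool $468.00 (≈ $9.0000 each)
After Oct 10: 421 on hand, pool $4,158.00 (≈ $9.8765 each)
Oct 12, sell 287: 287/421 × $4,158.00 → $2,834.55
After Oct 13: 225 on hand, pool $2,506.45 (≈ $11.1398 each)
Oct 15, sell 114: 114/225 × $2,506.45 → $1,269.93
Total COGS = $2,834.55 + $1,269.93 = $4,104.48
Ending inventory (cost pool remaining) = $1,236.52
Check: goods available $5,341.00 = COGS $4,104.48 + ending $1,236.52

COGS = $4,104.48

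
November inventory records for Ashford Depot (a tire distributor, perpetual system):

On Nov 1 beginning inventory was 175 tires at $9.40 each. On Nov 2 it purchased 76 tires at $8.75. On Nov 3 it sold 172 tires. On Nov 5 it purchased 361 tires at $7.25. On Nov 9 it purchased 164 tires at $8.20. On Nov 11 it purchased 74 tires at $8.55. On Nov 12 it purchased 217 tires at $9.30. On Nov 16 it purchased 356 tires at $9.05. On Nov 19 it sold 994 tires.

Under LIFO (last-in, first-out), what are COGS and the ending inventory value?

COGS = $10,111.55; ending inventory = $2,033.10

Nov 3, 172 sold [LIFO — newest first]: 76 @ $8.75 + 96 @ $9.40 = $1,567.40
Nov 19, 994 sold [LIFO — newest first]: 356 @ $9.05 + 217 @ $9.30 + 74 @ $8.55 + 164 @ $8.20 + 183 @ $7.25 = $8,544.15
Total COGS = $1,567.40 + $8,544.15 = $10,111.55
Ending inventory: 79 @ $9.40 + 178 @ $7.25 = $2,033.10
Check: goods available $12,144.65 = COGS $10,111.55 + ending $2,033.10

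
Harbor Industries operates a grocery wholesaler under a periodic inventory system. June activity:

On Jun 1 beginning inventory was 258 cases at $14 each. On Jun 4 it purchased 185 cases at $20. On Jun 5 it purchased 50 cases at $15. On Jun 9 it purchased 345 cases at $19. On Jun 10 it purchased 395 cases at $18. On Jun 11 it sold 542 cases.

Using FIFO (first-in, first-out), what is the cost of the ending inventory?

Ending inventory = $12,734

Jun 11, 542 sold [FIFO — oldest first]: 258 @ $14 + 185 @ $20 + 50 @ $15 + 49 @ $19 = $8,993
Ending inventory: 296 @ $19 + 395 @ $18 = $12,734
Check: goods available $21,727 = COGS $8,993 + ending $12,734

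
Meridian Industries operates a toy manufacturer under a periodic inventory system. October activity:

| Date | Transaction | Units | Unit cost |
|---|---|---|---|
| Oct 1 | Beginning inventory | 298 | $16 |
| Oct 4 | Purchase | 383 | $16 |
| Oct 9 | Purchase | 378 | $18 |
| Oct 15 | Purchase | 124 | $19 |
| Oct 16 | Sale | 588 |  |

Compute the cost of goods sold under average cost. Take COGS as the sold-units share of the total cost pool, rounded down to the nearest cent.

COGS = $9,968.66

Oct 16, sell 588: 588/1183 × $20,056.00 → $9,968.66
Ending inventory (cost pool remaining) = $10,087.34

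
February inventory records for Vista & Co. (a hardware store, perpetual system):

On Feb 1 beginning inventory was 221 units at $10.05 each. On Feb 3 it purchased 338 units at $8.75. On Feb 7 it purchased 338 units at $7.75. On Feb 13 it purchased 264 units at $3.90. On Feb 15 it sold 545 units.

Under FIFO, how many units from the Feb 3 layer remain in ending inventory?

14

Feb 15, 545 sold [FIFO — oldest first]: 221 @ $10.05 + 324 @ $8.75 = $5,056.05
Ending inventory: 14 @ $8.75 + 338 @ $7.75 + 264 @ $3.90 = $3,771.60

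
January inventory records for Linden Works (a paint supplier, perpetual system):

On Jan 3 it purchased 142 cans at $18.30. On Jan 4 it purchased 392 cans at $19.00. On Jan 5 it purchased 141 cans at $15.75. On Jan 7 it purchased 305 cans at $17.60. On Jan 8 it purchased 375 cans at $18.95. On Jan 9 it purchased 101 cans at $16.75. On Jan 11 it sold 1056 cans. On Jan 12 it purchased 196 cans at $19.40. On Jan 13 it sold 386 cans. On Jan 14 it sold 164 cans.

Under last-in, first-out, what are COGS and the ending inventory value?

COGS = $29,393.95; ending inventory = $841.80

Jan 11, 1056 sold [LIFO — newest first]: 101 @ $16.75 + 375 @ $18.95 + 305 @ $17.60 + 141 @ $15.75 + 134 @ $19.00 = $18,932.75
Jan 13, 386 sold [LIFO — newest first]: 196 @ $19.40 + 190 @ $19.00 = $7,412.40
Jan 14, 164 sold [LIFO — newest first]: 68 @ $19.00 + 96 @ $18.30 = $3,048.80
Total COGS = $18,932.75 + $7,412.40 + $3,048.80 = $29,393.95
Ending inventory: 46 @ $18.30 = $841.80
Check: goods available $30,235.75 = COGS $29,393.95 + ending $841.80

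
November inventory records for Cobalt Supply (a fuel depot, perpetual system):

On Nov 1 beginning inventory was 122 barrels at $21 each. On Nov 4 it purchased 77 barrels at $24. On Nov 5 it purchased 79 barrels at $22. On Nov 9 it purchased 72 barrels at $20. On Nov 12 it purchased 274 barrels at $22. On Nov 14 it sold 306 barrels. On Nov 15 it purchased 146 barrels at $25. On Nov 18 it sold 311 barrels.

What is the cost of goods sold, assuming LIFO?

COGS = $13,960

Nov 14, 306 sold [LIFO — newest first]: 274 @ $22 + 32 @ $20 = $6,668
Nov 18, 311 sold [LIFO — newest first]: 146 @ $25 + 40 @ $20 + 79 @ $22 + 46 @ $24 = $7,292
Total COGS = $6,668 + $7,292 = $13,960
Ending inventory: 122 @ $21 + 31 @ $24 = $3,306
Check: goods available $17,266 = COGS $13,960 + ending $3,306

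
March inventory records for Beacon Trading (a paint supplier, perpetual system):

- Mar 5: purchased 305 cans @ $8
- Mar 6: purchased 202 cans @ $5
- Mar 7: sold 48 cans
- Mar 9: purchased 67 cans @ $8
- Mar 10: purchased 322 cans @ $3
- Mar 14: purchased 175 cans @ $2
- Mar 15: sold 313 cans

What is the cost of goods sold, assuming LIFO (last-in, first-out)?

COGS = $1,004

Mar 7, 48 sold [LIFO — newest first]: 48 @ $5 = $240
Mar 15, 313 sold [LIFO — newest first]: 175 @ $2 + 138 @ $3 = $764
Total COGS = $240 + $764 = $1,004
Ending inventory: 305 @ $8 + 154 @ $5 + 67 @ $8 + 184 @ $3 = $4,298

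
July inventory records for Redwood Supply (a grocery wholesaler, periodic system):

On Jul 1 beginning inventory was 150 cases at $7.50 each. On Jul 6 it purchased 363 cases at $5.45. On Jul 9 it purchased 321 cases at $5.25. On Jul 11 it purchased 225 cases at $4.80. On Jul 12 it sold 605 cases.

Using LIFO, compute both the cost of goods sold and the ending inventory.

Jul 12, 605 sold [LIFO — newest first]: 225 @ $4.80 + 321 @ $5.25 + 59 @ $5.45 = $3,086.80
Ending inventory: 150 @ $7.50 + 304 @ $5.45 = $2,781.80

COGS = $3,086.80; ending inventory = $2,781.80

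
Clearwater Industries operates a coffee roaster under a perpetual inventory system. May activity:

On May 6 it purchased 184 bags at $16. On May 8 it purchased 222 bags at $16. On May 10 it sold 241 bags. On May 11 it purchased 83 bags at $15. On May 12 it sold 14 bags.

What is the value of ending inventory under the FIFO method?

May 10, 241 sold [FIFO — oldest first]: 184 @ $16 + 57 @ $16 = $3,856
May 12, 14 sold [FIFO — oldest first]: 14 @ $16 = $224
Total COGS = $3,856 + $224 = $4,080
Ending inventory: 151 @ $16 + 83 @ $15 = $3,661
Check: goods available $7,741 = COGS $4,080 + ending $3,661

Ending inventory = $3,661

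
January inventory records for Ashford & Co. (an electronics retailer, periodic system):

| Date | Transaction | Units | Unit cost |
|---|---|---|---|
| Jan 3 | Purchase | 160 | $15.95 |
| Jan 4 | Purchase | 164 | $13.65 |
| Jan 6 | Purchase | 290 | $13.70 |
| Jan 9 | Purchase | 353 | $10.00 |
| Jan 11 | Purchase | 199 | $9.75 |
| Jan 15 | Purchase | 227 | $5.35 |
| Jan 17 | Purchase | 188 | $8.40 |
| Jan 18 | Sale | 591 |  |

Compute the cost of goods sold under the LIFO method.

COGS = $4,509.65

Jan 18, 591 sold [LIFO — newest first]: 188 @ $8.40 + 227 @ $5.35 + 176 @ $9.75 = $4,509.65
Ending inventory: 160 @ $15.95 + 164 @ $13.65 + 290 @ $13.70 + 353 @ $10.00 + 23 @ $9.75 = $12,517.85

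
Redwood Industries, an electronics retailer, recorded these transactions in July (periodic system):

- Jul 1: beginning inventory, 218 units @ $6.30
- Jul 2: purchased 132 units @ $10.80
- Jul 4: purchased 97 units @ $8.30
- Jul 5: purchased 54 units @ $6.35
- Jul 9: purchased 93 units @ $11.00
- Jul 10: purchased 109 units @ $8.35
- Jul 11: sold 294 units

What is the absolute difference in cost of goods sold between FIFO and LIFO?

FIFO COGS: 218 @ $6.30 + 76 @ $10.80 = $2,194.20
LIFO COGS: 109 @ $8.35 + 93 @ $11.00 + 54 @ $6.35 + 38 @ $8.30 = $2,591.45
Difference = |$2,194.20 − $2,591.45| = $397.25

$397.25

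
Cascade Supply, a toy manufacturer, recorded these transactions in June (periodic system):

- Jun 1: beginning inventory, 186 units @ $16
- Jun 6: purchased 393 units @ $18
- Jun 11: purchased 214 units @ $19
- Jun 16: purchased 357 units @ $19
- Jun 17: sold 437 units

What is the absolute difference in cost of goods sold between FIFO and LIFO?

FIFO COGS: 186 @ $16 + 251 @ $18 = $7,494
LIFO COGS: 357 @ $19 + 80 @ $19 = $8,303
Difference = |$7,494 − $8,303| = $809

$809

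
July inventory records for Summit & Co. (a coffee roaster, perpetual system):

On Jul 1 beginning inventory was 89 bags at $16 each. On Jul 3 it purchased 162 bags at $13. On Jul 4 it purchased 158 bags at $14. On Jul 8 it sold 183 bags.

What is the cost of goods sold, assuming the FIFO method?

COGS = $2,646

Jul 8, 183 sold [FIFO — oldest first]: 89 @ $16 + 94 @ $13 = $2,646
Ending inventory: 68 @ $13 + 158 @ $14 = $3,096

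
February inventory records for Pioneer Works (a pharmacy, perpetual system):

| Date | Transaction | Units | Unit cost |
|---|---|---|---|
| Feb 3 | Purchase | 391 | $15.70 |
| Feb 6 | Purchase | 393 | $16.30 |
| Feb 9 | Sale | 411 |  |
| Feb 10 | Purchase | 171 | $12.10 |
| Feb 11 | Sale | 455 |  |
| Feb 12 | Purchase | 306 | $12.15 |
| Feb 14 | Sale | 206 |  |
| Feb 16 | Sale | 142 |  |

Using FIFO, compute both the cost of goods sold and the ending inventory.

Feb 9, 411 sold [FIFO — oldest first]: 391 @ $15.70 + 20 @ $16.30 = $6,464.70
Feb 11, 455 sold [FIFO — oldest first]: 373 @ $16.30 + 82 @ $12.10 = $7,072.10
Feb 14, 206 sold [FIFO — oldest first]: 89 @ $12.10 + 117 @ $12.15 = $2,498.45
Feb 16, 142 sold [FIFO — oldest first]: 142 @ $12.15 = $1,725.30
Total COGS = $6,464.70 + $7,072.10 + $2,498.45 + $1,725.30 = $17,760.55
Ending inventory: 47 @ $12.15 = $571.05
Check: goods available $18,331.60 = COGS $17,760.55 + ending $571.05

COGS = $17,760.55; ending inventory = $571.05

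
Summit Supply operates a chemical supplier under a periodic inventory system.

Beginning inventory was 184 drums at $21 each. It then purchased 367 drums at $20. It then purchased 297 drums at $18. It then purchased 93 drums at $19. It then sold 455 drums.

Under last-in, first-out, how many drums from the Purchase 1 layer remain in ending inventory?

Sale 1 (455) [LIFO — newest first]: 93 @ $19 + 297 @ $18 + 65 @ $20 = $8,413
Ending inventory: 184 @ $21 + 302 @ $20 = $9,904

302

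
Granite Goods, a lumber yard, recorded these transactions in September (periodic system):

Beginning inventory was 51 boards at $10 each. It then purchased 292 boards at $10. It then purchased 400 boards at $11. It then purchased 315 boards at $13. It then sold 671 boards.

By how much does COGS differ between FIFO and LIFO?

FIFO COGS: 51 @ $10 + 292 @ $10 + 328 @ $11 = $7,038
LIFO COGS: 315 @ $13 + 356 @ $11 = $8,011
Difference = |$7,038 − $8,011| = $973

$973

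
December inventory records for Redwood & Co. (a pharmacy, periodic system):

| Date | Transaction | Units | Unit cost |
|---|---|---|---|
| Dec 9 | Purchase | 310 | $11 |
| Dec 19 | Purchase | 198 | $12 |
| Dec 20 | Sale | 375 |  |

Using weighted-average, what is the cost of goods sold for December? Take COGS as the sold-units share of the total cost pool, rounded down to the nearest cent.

Dec 20, sell 375: 375/508 × $5,786.00 → $4,271.16
Ending inventory (cost pool remaining) = $1,514.84
Check: goods available $5,786.00 = COGS $4,271.16 + ending $1,514.84

COGS = $4,271.16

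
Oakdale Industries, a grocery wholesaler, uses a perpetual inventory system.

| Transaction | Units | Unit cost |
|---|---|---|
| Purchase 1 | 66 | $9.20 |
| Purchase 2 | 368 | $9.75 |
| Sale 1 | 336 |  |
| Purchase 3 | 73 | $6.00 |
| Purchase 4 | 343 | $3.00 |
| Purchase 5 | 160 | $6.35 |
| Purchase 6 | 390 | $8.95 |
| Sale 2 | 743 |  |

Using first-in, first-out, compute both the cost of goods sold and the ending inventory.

COGS = $7,295.75; ending inventory = $2,872.95

Sale 1 (336) [FIFO — oldest first]: 66 @ $9.20 + 270 @ $9.75 = $3,239.70
Sale 2 (743) [FIFO — oldest first]: 98 @ $9.75 + 73 @ $6.00 + 343 @ $3.00 + 160 @ $6.35 + 69 @ $8.95 = $4,056.05
Total COGS = $3,239.70 + $4,056.05 = $7,295.75
Ending inventory: 321 @ $8.95 = $2,872.95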